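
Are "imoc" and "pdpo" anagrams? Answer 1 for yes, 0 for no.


Strings: "imoc", "pdpo"
Sorted first:  cimo
Sorted second: dopp
Differ at position 0: 'c' vs 'd' => not anagrams

0


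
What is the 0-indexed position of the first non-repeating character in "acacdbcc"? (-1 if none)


Input: acacdbcc
Character frequencies:
  'a': 2
  'b': 1
  'c': 4
  'd': 1
Scanning left to right for freq == 1:
  Position 0 ('a'): freq=2, skip
  Position 1 ('c'): freq=4, skip
  Position 2 ('a'): freq=2, skip
  Position 3 ('c'): freq=4, skip
  Position 4 ('d'): unique! => answer = 4

4


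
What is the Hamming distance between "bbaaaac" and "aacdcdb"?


Comparing "bbaaaac" and "aacdcdb" position by position:
  Position 0: 'b' vs 'a' => differ
  Position 1: 'b' vs 'a' => differ
  Position 2: 'a' vs 'c' => differ
  Position 3: 'a' vs 'd' => differ
  Position 4: 'a' vs 'c' => differ
  Position 5: 'a' vs 'd' => differ
  Position 6: 'c' vs 'b' => differ
Total differences (Hamming distance): 7

7


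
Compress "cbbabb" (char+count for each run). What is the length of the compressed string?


Input: cbbabb
Runs:
  'c' x 1 => "c1"
  'b' x 2 => "b2"
  'a' x 1 => "a1"
  'b' x 2 => "b2"
Compressed: "c1b2a1b2"
Compressed length: 8

8


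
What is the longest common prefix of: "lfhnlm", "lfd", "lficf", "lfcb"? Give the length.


Words: lfhnlm, lfd, lficf, lfcb
  Position 0: all 'l' => match
  Position 1: all 'f' => match
  Position 2: ('h', 'd', 'i', 'c') => mismatch, stop
LCP = "lf" (length 2)

2


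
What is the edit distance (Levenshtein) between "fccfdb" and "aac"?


Computing edit distance: "fccfdb" -> "aac"
DP table:
           a    a    c
      0    1    2    3
  f   1    1    2    3
  c   2    2    2    2
  c   3    3    3    2
  f   4    4    4    3
  d   5    5    5    4
  b   6    6    6    5
Edit distance = dp[6][3] = 5

5


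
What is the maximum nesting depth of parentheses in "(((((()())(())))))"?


Input: "(((((()())(())))))"
Tracking depth:
  Position 0 '(': depth becomes 1
  Position 1 '(': depth becomes 2
  Position 2 '(': depth becomes 3
  Position 3 '(': depth becomes 4
  Position 4 '(': depth becomes 5
  Position 5 '(': depth becomes 6
  Position 6 ')': depth becomes 5
  Position 7 '(': depth becomes 6
  Position 8 ')': depth becomes 5
  Position 9 ')': depth becomes 4
  Position 10 '(': depth becomes 5
  Position 11 '(': depth becomes 6
  Position 12 ')': depth becomes 5
  Position 13 ')': depth becomes 4
  Position 14 ')': depth becomes 3
  Position 15 ')': depth becomes 2
  Position 16 ')': depth becomes 1
  Position 17 ')': depth becomes 0
Maximum depth reached: 6

6


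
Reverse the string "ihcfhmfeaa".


Input: ihcfhmfeaa
Reading characters right to left:
  Position 9: 'a'
  Position 8: 'a'
  Position 7: 'e'
  Position 6: 'f'
  Position 5: 'm'
  Position 4: 'h'
  Position 3: 'f'
  Position 2: 'c'
  Position 1: 'h'
  Position 0: 'i'
Reversed: aaefmhfchi

aaefmhfchi


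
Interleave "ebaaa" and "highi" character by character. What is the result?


Interleaving "ebaaa" and "highi":
  Position 0: 'e' from first, 'h' from second => "eh"
  Position 1: 'b' from first, 'i' from second => "bi"
  Position 2: 'a' from first, 'g' from second => "ag"
  Position 3: 'a' from first, 'h' from second => "ah"
  Position 4: 'a' from first, 'i' from second => "ai"
Result: ehbiagahai

ehbiagahai


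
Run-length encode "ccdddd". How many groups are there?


Input: ccdddd
Scanning for consecutive runs:
  Group 1: 'c' x 2 (positions 0-1)
  Group 2: 'd' x 4 (positions 2-5)
Total groups: 2

2


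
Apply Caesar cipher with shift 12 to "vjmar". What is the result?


Caesar cipher: shift "vjmar" by 12
  'v' (pos 21) + 12 = pos 7 = 'h'
  'j' (pos 9) + 12 = pos 21 = 'v'
  'm' (pos 12) + 12 = pos 24 = 'y'
  'a' (pos 0) + 12 = pos 12 = 'm'
  'r' (pos 17) + 12 = pos 3 = 'd'
Result: hvymd

hvymd


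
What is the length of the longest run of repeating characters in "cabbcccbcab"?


Input: "cabbcccbcab"
Scanning for longest run:
  Position 1 ('a'): new char, reset run to 1
  Position 2 ('b'): new char, reset run to 1
  Position 3 ('b'): continues run of 'b', length=2
  Position 4 ('c'): new char, reset run to 1
  Position 5 ('c'): continues run of 'c', length=2
  Position 6 ('c'): continues run of 'c', length=3
  Position 7 ('b'): new char, reset run to 1
  Position 8 ('c'): new char, reset run to 1
  Position 9 ('a'): new char, reset run to 1
  Position 10 ('b'): new char, reset run to 1
Longest run: 'c' with length 3

3


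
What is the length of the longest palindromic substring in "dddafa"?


Input: "dddafa"
Checking substrings for palindromes:
  [0:3] "ddd" (len 3) => palindrome
  [3:6] "afa" (len 3) => palindrome
  [0:2] "dd" (len 2) => palindrome
  [1:3] "dd" (len 2) => palindrome
Longest palindromic substring: "ddd" with length 3

3


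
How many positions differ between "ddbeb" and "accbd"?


Comparing "ddbeb" and "accbd" position by position:
  Position 0: 'd' vs 'a' => DIFFER
  Position 1: 'd' vs 'c' => DIFFER
  Position 2: 'b' vs 'c' => DIFFER
  Position 3: 'e' vs 'b' => DIFFER
  Position 4: 'b' vs 'd' => DIFFER
Positions that differ: 5

5


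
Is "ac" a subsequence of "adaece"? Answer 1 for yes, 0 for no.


Check if "ac" is a subsequence of "adaece"
Greedy scan:
  Position 0 ('a'): matches sub[0] = 'a'
  Position 1 ('d'): no match needed
  Position 2 ('a'): no match needed
  Position 3 ('e'): no match needed
  Position 4 ('c'): matches sub[1] = 'c'
  Position 5 ('e'): no match needed
All 2 characters matched => is a subsequence

1


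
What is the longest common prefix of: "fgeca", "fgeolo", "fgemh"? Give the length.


Words: fgeca, fgeolo, fgemh
  Position 0: all 'f' => match
  Position 1: all 'g' => match
  Position 2: all 'e' => match
  Position 3: ('c', 'o', 'm') => mismatch, stop
LCP = "fge" (length 3)

3


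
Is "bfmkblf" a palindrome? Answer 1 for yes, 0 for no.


Input: bfmkblf
Reversed: flbkmfb
  Compare pos 0 ('b') with pos 6 ('f'): MISMATCH
  Compare pos 1 ('f') with pos 5 ('l'): MISMATCH
  Compare pos 2 ('m') with pos 4 ('b'): MISMATCH
Result: not a palindrome

0


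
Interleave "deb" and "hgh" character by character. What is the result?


Interleaving "deb" and "hgh":
  Position 0: 'd' from first, 'h' from second => "dh"
  Position 1: 'e' from first, 'g' from second => "eg"
  Position 2: 'b' from first, 'h' from second => "bh"
Result: dhegbh

dhegbh


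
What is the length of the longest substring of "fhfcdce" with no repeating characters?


Input: "fhfcdce"
Sliding window (track last position of each char):
  Position 0 ('f'): window [0,0] length 1 -- new best
  Position 1 ('h'): window [0,1] length 2 -- new best
  Position 2 ('f'): repeat (last at 0), move window start to 1
  Position 2 ('f'): window [1,2] length 2
  Position 3 ('c'): window [1,3] length 3 -- new best
  Position 4 ('d'): window [1,4] length 4 -- new best
  Position 5 ('c'): repeat (last at 3), move window start to 4
  Position 5 ('c'): window [4,5] length 2
  Position 6 ('e'): window [4,6] length 3
Longest substring with no repeats: "hfcd" with length 4

4


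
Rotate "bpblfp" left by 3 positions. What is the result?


Input: "bpblfp", rotate left by 3
First 3 characters: "bpb"
Remaining characters: "lfp"
Concatenate remaining + first: "lfp" + "bpb" = "lfpbpb"

lfpbpb


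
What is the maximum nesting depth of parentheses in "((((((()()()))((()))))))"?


Input: "((((((()()()))((()))))))"
Tracking depth:
  Position 0 '(': depth becomes 1
  Position 1 '(': depth becomes 2
  Position 2 '(': depth becomes 3
  Position 3 '(': depth becomes 4
  Position 4 '(': depth becomes 5
  Position 5 '(': depth becomes 6
  Position 6 '(': depth becomes 7
  Position 7 ')': depth becomes 6
  Position 8 '(': depth becomes 7
  Position 9 ')': depth becomes 6
  Position 10 '(': depth becomes 7
  Position 11 ')': depth becomes 6
  Position 12 ')': depth becomes 5
  Position 13 ')': depth becomes 4
  Position 14 '(': depth becomes 5
  Position 15 '(': depth becomes 6
  Position 16 '(': depth becomes 7
  Position 17 ')': depth becomes 6
  Position 18 ')': depth becomes 5
  Position 19 ')': depth becomes 4
  Position 20 ')': depth becomes 3
  Position 21 ')': depth becomes 2
  Position 22 ')': depth becomes 1
  Position 23 ')': depth becomes 0
Maximum depth reached: 7

7


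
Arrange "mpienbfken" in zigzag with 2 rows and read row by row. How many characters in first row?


Zigzag "mpienbfken" into 2 rows:
Placing characters:
  'm' => row 0
  'p' => row 1
  'i' => row 0
  'e' => row 1
  'n' => row 0
  'b' => row 1
  'f' => row 0
  'k' => row 1
  'e' => row 0
  'n' => row 1
Rows:
  Row 0: "minfe"
  Row 1: "pebkn"
First row length: 5

5


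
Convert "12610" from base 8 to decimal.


Input: "12610" in base 8
Positional expansion:
  Digit '1' (value 1) x 8^4 = 4096
  Digit '2' (value 2) x 8^3 = 1024
  Digit '6' (value 6) x 8^2 = 384
  Digit '1' (value 1) x 8^1 = 8
  Digit '0' (value 0) x 8^0 = 0
Sum = 5512

5512


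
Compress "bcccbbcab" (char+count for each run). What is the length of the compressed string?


Input: bcccbbcab
Runs:
  'b' x 1 => "b1"
  'c' x 3 => "c3"
  'b' x 2 => "b2"
  'c' x 1 => "c1"
  'a' x 1 => "a1"
  'b' x 1 => "b1"
Compressed: "b1c3b2c1a1b1"
Compressed length: 12

12


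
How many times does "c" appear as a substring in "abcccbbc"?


Searching for "c" in "abcccbbc"
Scanning each position:
  Position 0: "a" => no
  Position 1: "b" => no
  Position 2: "c" => MATCH
  Position 3: "c" => MATCH
  Position 4: "c" => MATCH
  Position 5: "b" => no
  Position 6: "b" => no
  Position 7: "c" => MATCH
Total occurrences: 4

4


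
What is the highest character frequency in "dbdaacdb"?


Input: dbdaacdb
Character counts:
  'a': 2
  'b': 2
  'c': 1
  'd': 3
Maximum frequency: 3

3


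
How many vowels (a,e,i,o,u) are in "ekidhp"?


Input: ekidhp
Checking each character:
  'e' at position 0: vowel (running total: 1)
  'k' at position 1: consonant
  'i' at position 2: vowel (running total: 2)
  'd' at position 3: consonant
  'h' at position 4: consonant
  'p' at position 5: consonant
Total vowels: 2

2


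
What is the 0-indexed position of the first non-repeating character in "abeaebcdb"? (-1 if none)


Input: abeaebcdb
Character frequencies:
  'a': 2
  'b': 3
  'c': 1
  'd': 1
  'e': 2
Scanning left to right for freq == 1:
  Position 0 ('a'): freq=2, skip
  Position 1 ('b'): freq=3, skip
  Position 2 ('e'): freq=2, skip
  Position 3 ('a'): freq=2, skip
  Position 4 ('e'): freq=2, skip
  Position 5 ('b'): freq=3, skip
  Position 6 ('c'): unique! => answer = 6

6


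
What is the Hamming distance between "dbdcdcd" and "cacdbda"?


Comparing "dbdcdcd" and "cacdbda" position by position:
  Position 0: 'd' vs 'c' => differ
  Position 1: 'b' vs 'a' => differ
  Position 2: 'd' vs 'c' => differ
  Position 3: 'c' vs 'd' => differ
  Position 4: 'd' vs 'b' => differ
  Position 5: 'c' vs 'd' => differ
  Position 6: 'd' vs 'a' => differ
Total differences (Hamming distance): 7

7


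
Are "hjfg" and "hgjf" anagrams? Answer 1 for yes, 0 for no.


Strings: "hjfg", "hgjf"
Sorted first:  fghj
Sorted second: fghj
Sorted forms match => anagrams

1


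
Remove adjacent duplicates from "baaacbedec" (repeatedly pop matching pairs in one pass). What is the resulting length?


Input: baaacbedec
Stack-based adjacent duplicate removal:
  Read 'b': push. Stack: b
  Read 'a': push. Stack: ba
  Read 'a': matches stack top 'a' => pop. Stack: b
  Read 'a': push. Stack: ba
  Read 'c': push. Stack: bac
  Read 'b': push. Stack: bacb
  Read 'e': push. Stack: bacbe
  Read 'd': push. Stack: bacbed
  Read 'e': push. Stack: bacbede
  Read 'c': push. Stack: bacbedec
Final stack: "bacbedec" (length 8)

8


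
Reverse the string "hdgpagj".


Input: hdgpagj
Reading characters right to left:
  Position 6: 'j'
  Position 5: 'g'
  Position 4: 'a'
  Position 3: 'p'
  Position 2: 'g'
  Position 1: 'd'
  Position 0: 'h'
Reversed: jgapgdh

jgapgdh


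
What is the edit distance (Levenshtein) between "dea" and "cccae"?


Computing edit distance: "dea" -> "cccae"
DP table:
           c    c    c    a    e
      0    1    2    3    4    5
  d   1    1    2    3    4    5
  e   2    2    2    3    4    4
  a   3    3    3    3    3    4
Edit distance = dp[3][5] = 4

4


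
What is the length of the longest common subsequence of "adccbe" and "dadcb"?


LCS of "adccbe" and "dadcb"
DP table:
           d    a    d    c    b
      0    0    0    0    0    0
  a   0    0    1    1    1    1
  d   0    1    1    2    2    2
  c   0    1    1    2    3    3
  c   0    1    1    2    3    3
  b   0    1    1    2    3    4
  e   0    1    1    2    3    4
LCS length = dp[6][5] = 4

4


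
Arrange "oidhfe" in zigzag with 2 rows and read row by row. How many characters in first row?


Zigzag "oidhfe" into 2 rows:
Placing characters:
  'o' => row 0
  'i' => row 1
  'd' => row 0
  'h' => row 1
  'f' => row 0
  'e' => row 1
Rows:
  Row 0: "odf"
  Row 1: "ihe"
First row length: 3

3


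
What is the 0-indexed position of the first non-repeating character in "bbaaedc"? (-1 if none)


Input: bbaaedc
Character frequencies:
  'a': 2
  'b': 2
  'c': 1
  'd': 1
  'e': 1
Scanning left to right for freq == 1:
  Position 0 ('b'): freq=2, skip
  Position 1 ('b'): freq=2, skip
  Position 2 ('a'): freq=2, skip
  Position 3 ('a'): freq=2, skip
  Position 4 ('e'): unique! => answer = 4

4


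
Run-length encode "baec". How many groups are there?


Input: baec
Scanning for consecutive runs:
  Group 1: 'b' x 1 (positions 0-0)
  Group 2: 'a' x 1 (positions 1-1)
  Group 3: 'e' x 1 (positions 2-2)
  Group 4: 'c' x 1 (positions 3-3)
Total groups: 4

4


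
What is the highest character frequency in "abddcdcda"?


Input: abddcdcda
Character counts:
  'a': 2
  'b': 1
  'c': 2
  'd': 4
Maximum frequency: 4

4


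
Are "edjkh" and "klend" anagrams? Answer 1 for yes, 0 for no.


Strings: "edjkh", "klend"
Sorted first:  dehjk
Sorted second: dekln
Differ at position 2: 'h' vs 'k' => not anagrams

0


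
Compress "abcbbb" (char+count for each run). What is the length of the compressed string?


Input: abcbbb
Runs:
  'a' x 1 => "a1"
  'b' x 1 => "b1"
  'c' x 1 => "c1"
  'b' x 3 => "b3"
Compressed: "a1b1c1b3"
Compressed length: 8

8


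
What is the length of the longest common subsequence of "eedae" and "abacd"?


LCS of "eedae" and "abacd"
DP table:
           a    b    a    c    d
      0    0    0    0    0    0
  e   0    0    0    0    0    0
  e   0    0    0    0    0    0
  d   0    0    0    0    0    1
  a   0    1    1    1    1    1
  e   0    1    1    1    1    1
LCS length = dp[5][5] = 1

1


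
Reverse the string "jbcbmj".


Input: jbcbmj
Reading characters right to left:
  Position 5: 'j'
  Position 4: 'm'
  Position 3: 'b'
  Position 2: 'c'
  Position 1: 'b'
  Position 0: 'j'
Reversed: jmbcbj

jmbcbj


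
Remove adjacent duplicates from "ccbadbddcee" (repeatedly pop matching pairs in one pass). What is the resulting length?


Input: ccbadbddcee
Stack-based adjacent duplicate removal:
  Read 'c': push. Stack: c
  Read 'c': matches stack top 'c' => pop. Stack: (empty)
  Read 'b': push. Stack: b
  Read 'a': push. Stack: ba
  Read 'd': push. Stack: bad
  Read 'b': push. Stack: badb
  Read 'd': push. Stack: badbd
  Read 'd': matches stack top 'd' => pop. Stack: badb
  Read 'c': push. Stack: badbc
  Read 'e': push. Stack: badbce
  Read 'e': matches stack top 'e' => pop. Stack: badbc
Final stack: "badbc" (length 5)

5


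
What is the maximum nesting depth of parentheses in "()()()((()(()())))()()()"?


Input: "()()()((()(()())))()()()"
Tracking depth:
  Position 0 '(': depth becomes 1
  Position 1 ')': depth becomes 0
  Position 2 '(': depth becomes 1
  Position 3 ')': depth becomes 0
  Position 4 '(': depth becomes 1
  Position 5 ')': depth becomes 0
  Position 6 '(': depth becomes 1
  Position 7 '(': depth becomes 2
  Position 8 '(': depth becomes 3
  Position 9 ')': depth becomes 2
  Position 10 '(': depth becomes 3
  Position 11 '(': depth becomes 4
  Position 12 ')': depth becomes 3
  Position 13 '(': depth becomes 4
  Position 14 ')': depth becomes 3
  Position 15 ')': depth becomes 2
  Position 16 ')': depth becomes 1
  Position 17 ')': depth becomes 0
  Position 18 '(': depth becomes 1
  Position 19 ')': depth becomes 0
  Position 20 '(': depth becomes 1
  Position 21 ')': depth becomes 0
  Position 22 '(': depth becomes 1
  Position 23 ')': depth becomes 0
Maximum depth reached: 4

4


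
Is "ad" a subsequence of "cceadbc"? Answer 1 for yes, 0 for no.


Check if "ad" is a subsequence of "cceadbc"
Greedy scan:
  Position 0 ('c'): no match needed
  Position 1 ('c'): no match needed
  Position 2 ('e'): no match needed
  Position 3 ('a'): matches sub[0] = 'a'
  Position 4 ('d'): matches sub[1] = 'd'
  Position 5 ('b'): no match needed
  Position 6 ('c'): no match needed
All 2 characters matched => is a subsequence

1


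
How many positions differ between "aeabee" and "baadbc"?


Comparing "aeabee" and "baadbc" position by position:
  Position 0: 'a' vs 'b' => DIFFER
  Position 1: 'e' vs 'a' => DIFFER
  Position 2: 'a' vs 'a' => same
  Position 3: 'b' vs 'd' => DIFFER
  Position 4: 'e' vs 'b' => DIFFER
  Position 5: 'e' vs 'c' => DIFFER
Positions that differ: 5

5


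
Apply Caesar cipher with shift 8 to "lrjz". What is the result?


Caesar cipher: shift "lrjz" by 8
  'l' (pos 11) + 8 = pos 19 = 't'
  'r' (pos 17) + 8 = pos 25 = 'z'
  'j' (pos 9) + 8 = pos 17 = 'r'
  'z' (pos 25) + 8 = pos 7 = 'h'
Result: tzrh

tzrh


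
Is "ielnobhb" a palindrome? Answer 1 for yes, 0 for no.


Input: ielnobhb
Reversed: bhbonlei
  Compare pos 0 ('i') with pos 7 ('b'): MISMATCH
  Compare pos 1 ('e') with pos 6 ('h'): MISMATCH
  Compare pos 2 ('l') with pos 5 ('b'): MISMATCH
  Compare pos 3 ('n') with pos 4 ('o'): MISMATCH
Result: not a palindrome

0


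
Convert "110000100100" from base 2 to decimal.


Input: "110000100100" in base 2
Positional expansion:
  Digit '1' (value 1) x 2^11 = 2048
  Digit '1' (value 1) x 2^10 = 1024
  Digit '0' (value 0) x 2^9 = 0
  Digit '0' (value 0) x 2^8 = 0
  Digit '0' (value 0) x 2^7 = 0
  Digit '0' (value 0) x 2^6 = 0
  Digit '1' (value 1) x 2^5 = 32
  Digit '0' (value 0) x 2^4 = 0
  Digit '0' (value 0) x 2^3 = 0
  Digit '1' (value 1) x 2^2 = 4
  Digit '0' (value 0) x 2^1 = 0
  Digit '0' (value 0) x 2^0 = 0
Sum = 3108

3108


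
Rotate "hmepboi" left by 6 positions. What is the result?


Input: "hmepboi", rotate left by 6
First 6 characters: "hmepbo"
Remaining characters: "i"
Concatenate remaining + first: "i" + "hmepbo" = "ihmepbo"

ihmepbo


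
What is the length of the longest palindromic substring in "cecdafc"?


Input: "cecdafc"
Checking substrings for palindromes:
  [0:3] "cec" (len 3) => palindrome
Longest palindromic substring: "cec" with length 3

3


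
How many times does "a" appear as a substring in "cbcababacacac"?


Searching for "a" in "cbcababacacac"
Scanning each position:
  Position 0: "c" => no
  Position 1: "b" => no
  Position 2: "c" => no
  Position 3: "a" => MATCH
  Position 4: "b" => no
  Position 5: "a" => MATCH
  Position 6: "b" => no
  Position 7: "a" => MATCH
  Position 8: "c" => no
  Position 9: "a" => MATCH
  Position 10: "c" => no
  Position 11: "a" => MATCH
  Position 12: "c" => no
Total occurrences: 5

5


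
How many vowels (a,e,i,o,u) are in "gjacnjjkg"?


Input: gjacnjjkg
Checking each character:
  'g' at position 0: consonant
  'j' at position 1: consonant
  'a' at position 2: vowel (running total: 1)
  'c' at position 3: consonant
  'n' at position 4: consonant
  'j' at position 5: consonant
  'j' at position 6: consonant
  'k' at position 7: consonant
  'g' at position 8: consonant
Total vowels: 1

1


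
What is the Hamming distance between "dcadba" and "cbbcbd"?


Comparing "dcadba" and "cbbcbd" position by position:
  Position 0: 'd' vs 'c' => differ
  Position 1: 'c' vs 'b' => differ
  Position 2: 'a' vs 'b' => differ
  Position 3: 'd' vs 'c' => differ
  Position 4: 'b' vs 'b' => same
  Position 5: 'a' vs 'd' => differ
Total differences (Hamming distance): 5

5


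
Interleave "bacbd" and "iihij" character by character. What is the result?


Interleaving "bacbd" and "iihij":
  Position 0: 'b' from first, 'i' from second => "bi"
  Position 1: 'a' from first, 'i' from second => "ai"
  Position 2: 'c' from first, 'h' from second => "ch"
  Position 3: 'b' from first, 'i' from second => "bi"
  Position 4: 'd' from first, 'j' from second => "dj"
Result: biaichbidj

biaichbidj


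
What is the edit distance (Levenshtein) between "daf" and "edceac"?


Computing edit distance: "daf" -> "edceac"
DP table:
           e    d    c    e    a    c
      0    1    2    3    4    5    6
  d   1    1    1    2    3    4    5
  a   2    2    2    2    3    3    4
  f   3    3    3    3    3    4    4
Edit distance = dp[3][6] = 4

4


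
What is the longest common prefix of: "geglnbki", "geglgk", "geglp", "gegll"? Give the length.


Words: geglnbki, geglgk, geglp, gegll
  Position 0: all 'g' => match
  Position 1: all 'e' => match
  Position 2: all 'g' => match
  Position 3: all 'l' => match
  Position 4: ('n', 'g', 'p', 'l') => mismatch, stop
LCP = "gegl" (length 4)

4


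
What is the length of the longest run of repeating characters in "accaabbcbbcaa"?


Input: "accaabbcbbcaa"
Scanning for longest run:
  Position 1 ('c'): new char, reset run to 1
  Position 2 ('c'): continues run of 'c', length=2
  Position 3 ('a'): new char, reset run to 1
  Position 4 ('a'): continues run of 'a', length=2
  Position 5 ('b'): new char, reset run to 1
  Position 6 ('b'): continues run of 'b', length=2
  Position 7 ('c'): new char, reset run to 1
  Position 8 ('b'): new char, reset run to 1
  Position 9 ('b'): continues run of 'b', length=2
  Position 10 ('c'): new char, reset run to 1
  Position 11 ('a'): new char, reset run to 1
  Position 12 ('a'): continues run of 'a', length=2
Longest run: 'c' with length 2

2


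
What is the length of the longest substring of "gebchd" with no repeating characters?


Input: "gebchd"
Sliding window (track last position of each char):
  Position 0 ('g'): window [0,0] length 1 -- new best
  Position 1 ('e'): window [0,1] length 2 -- new best
  Position 2 ('b'): window [0,2] length 3 -- new best
  Position 3 ('c'): window [0,3] length 4 -- new best
  Position 4 ('h'): window [0,4] length 5 -- new best
  Position 5 ('d'): window [0,5] length 6 -- new best
Longest substring with no repeats: "gebchd" with length 6

6


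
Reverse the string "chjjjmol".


Input: chjjjmol
Reading characters right to left:
  Position 7: 'l'
  Position 6: 'o'
  Position 5: 'm'
  Position 4: 'j'
  Position 3: 'j'
  Position 2: 'j'
  Position 1: 'h'
  Position 0: 'c'
Reversed: lomjjjhc

lomjjjhc


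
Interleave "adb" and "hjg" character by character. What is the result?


Interleaving "adb" and "hjg":
  Position 0: 'a' from first, 'h' from second => "ah"
  Position 1: 'd' from first, 'j' from second => "dj"
  Position 2: 'b' from first, 'g' from second => "bg"
Result: ahdjbg

ahdjbg


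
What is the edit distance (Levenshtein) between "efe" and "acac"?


Computing edit distance: "efe" -> "acac"
DP table:
           a    c    a    c
      0    1    2    3    4
  e   1    1    2    3    4
  f   2    2    2    3    4
  e   3    3    3    3    4
Edit distance = dp[3][4] = 4

4


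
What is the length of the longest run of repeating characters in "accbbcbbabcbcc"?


Input: "accbbcbbabcbcc"
Scanning for longest run:
  Position 1 ('c'): new char, reset run to 1
  Position 2 ('c'): continues run of 'c', length=2
  Position 3 ('b'): new char, reset run to 1
  Position 4 ('b'): continues run of 'b', length=2
  Position 5 ('c'): new char, reset run to 1
  Position 6 ('b'): new char, reset run to 1
  Position 7 ('b'): continues run of 'b', length=2
  Position 8 ('a'): new char, reset run to 1
  Position 9 ('b'): new char, reset run to 1
  Position 10 ('c'): new char, reset run to 1
  Position 11 ('b'): new char, reset run to 1
  Position 12 ('c'): new char, reset run to 1
  Position 13 ('c'): continues run of 'c', length=2
Longest run: 'c' with length 2

2


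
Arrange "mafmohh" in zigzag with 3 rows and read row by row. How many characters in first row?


Zigzag "mafmohh" into 3 rows:
Placing characters:
  'm' => row 0
  'a' => row 1
  'f' => row 2
  'm' => row 1
  'o' => row 0
  'h' => row 1
  'h' => row 2
Rows:
  Row 0: "mo"
  Row 1: "amh"
  Row 2: "fh"
First row length: 2

2


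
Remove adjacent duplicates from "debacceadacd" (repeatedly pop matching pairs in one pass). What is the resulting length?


Input: debacceadacd
Stack-based adjacent duplicate removal:
  Read 'd': push. Stack: d
  Read 'e': push. Stack: de
  Read 'b': push. Stack: deb
  Read 'a': push. Stack: deba
  Read 'c': push. Stack: debac
  Read 'c': matches stack top 'c' => pop. Stack: deba
  Read 'e': push. Stack: debae
  Read 'a': push. Stack: debaea
  Read 'd': push. Stack: debaead
  Read 'a': push. Stack: debaeada
  Read 'c': push. Stack: debaeadac
  Read 'd': push. Stack: debaeadacd
Final stack: "debaeadacd" (length 10)

10


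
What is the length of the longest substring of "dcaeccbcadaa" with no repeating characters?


Input: "dcaeccbcadaa"
Sliding window (track last position of each char):
  Position 0 ('d'): window [0,0] length 1 -- new best
  Position 1 ('c'): window [0,1] length 2 -- new best
  Position 2 ('a'): window [0,2] length 3 -- new best
  Position 3 ('e'): window [0,3] length 4 -- new best
  Position 4 ('c'): repeat (last at 1), move window start to 2
  Position 4 ('c'): window [2,4] length 3
  Position 5 ('c'): repeat (last at 4), move window start to 5
  Position 5 ('c'): window [5,5] length 1
  Position 6 ('b'): window [5,6] length 2
  Position 7 ('c'): repeat (last at 5), move window start to 6
  Position 7 ('c'): window [6,7] length 2
  Position 8 ('a'): window [6,8] length 3
  Position 9 ('d'): window [6,9] length 4
  Position 10 ('a'): repeat (last at 8), move window start to 9
  Position 10 ('a'): window [9,10] length 2
  Position 11 ('a'): repeat (last at 10), move window start to 11
  Position 11 ('a'): window [11,11] length 1
Longest substring with no repeats: "dcae" with length 4

4


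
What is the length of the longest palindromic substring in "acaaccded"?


Input: "acaaccded"
Checking substrings for palindromes:
  [1:5] "caac" (len 4) => palindrome
  [0:3] "aca" (len 3) => palindrome
  [6:9] "ded" (len 3) => palindrome
  [2:4] "aa" (len 2) => palindrome
  [4:6] "cc" (len 2) => palindrome
Longest palindromic substring: "caac" with length 4

4


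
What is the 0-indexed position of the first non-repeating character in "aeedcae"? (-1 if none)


Input: aeedcae
Character frequencies:
  'a': 2
  'c': 1
  'd': 1
  'e': 3
Scanning left to right for freq == 1:
  Position 0 ('a'): freq=2, skip
  Position 1 ('e'): freq=3, skip
  Position 2 ('e'): freq=3, skip
  Position 3 ('d'): unique! => answer = 3

3


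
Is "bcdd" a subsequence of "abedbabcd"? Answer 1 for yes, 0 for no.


Check if "bcdd" is a subsequence of "abedbabcd"
Greedy scan:
  Position 0 ('a'): no match needed
  Position 1 ('b'): matches sub[0] = 'b'
  Position 2 ('e'): no match needed
  Position 3 ('d'): no match needed
  Position 4 ('b'): no match needed
  Position 5 ('a'): no match needed
  Position 6 ('b'): no match needed
  Position 7 ('c'): matches sub[1] = 'c'
  Position 8 ('d'): matches sub[2] = 'd'
Only matched 3/4 characters => not a subsequence

0


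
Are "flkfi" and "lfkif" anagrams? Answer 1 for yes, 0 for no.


Strings: "flkfi", "lfkif"
Sorted first:  ffikl
Sorted second: ffikl
Sorted forms match => anagrams

1


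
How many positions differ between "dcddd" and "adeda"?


Comparing "dcddd" and "adeda" position by position:
  Position 0: 'd' vs 'a' => DIFFER
  Position 1: 'c' vs 'd' => DIFFER
  Position 2: 'd' vs 'e' => DIFFER
  Position 3: 'd' vs 'd' => same
  Position 4: 'd' vs 'a' => DIFFER
Positions that differ: 4

4


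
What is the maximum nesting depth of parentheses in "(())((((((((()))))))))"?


Input: "(())((((((((()))))))))"
Tracking depth:
  Position 0 '(': depth becomes 1
  Position 1 '(': depth becomes 2
  Position 2 ')': depth becomes 1
  Position 3 ')': depth becomes 0
  Position 4 '(': depth becomes 1
  Position 5 '(': depth becomes 2
  Position 6 '(': depth becomes 3
  Position 7 '(': depth becomes 4
  Position 8 '(': depth becomes 5
  Position 9 '(': depth becomes 6
  Position 10 '(': depth becomes 7
  Position 11 '(': depth becomes 8
  Position 12 '(': depth becomes 9
  Position 13 ')': depth becomes 8
  Position 14 ')': depth becomes 7
  Position 15 ')': depth becomes 6
  Position 16 ')': depth becomes 5
  Position 17 ')': depth becomes 4
  Position 18 ')': depth becomes 3
  Position 19 ')': depth becomes 2
  Position 20 ')': depth becomes 1
  Position 21 ')': depth becomes 0
Maximum depth reached: 9

9


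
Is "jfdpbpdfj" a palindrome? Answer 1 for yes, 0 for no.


Input: jfdpbpdfj
Reversed: jfdpbpdfj
  Compare pos 0 ('j') with pos 8 ('j'): match
  Compare pos 1 ('f') with pos 7 ('f'): match
  Compare pos 2 ('d') with pos 6 ('d'): match
  Compare pos 3 ('p') with pos 5 ('p'): match
Result: palindrome

1


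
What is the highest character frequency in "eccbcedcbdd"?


Input: eccbcedcbdd
Character counts:
  'b': 2
  'c': 4
  'd': 3
  'e': 2
Maximum frequency: 4

4


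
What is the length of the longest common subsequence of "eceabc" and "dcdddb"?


LCS of "eceabc" and "dcdddb"
DP table:
           d    c    d    d    d    b
      0    0    0    0    0    0    0
  e   0    0    0    0    0    0    0
  c   0    0    1    1    1    1    1
  e   0    0    1    1    1    1    1
  a   0    0    1    1    1    1    1
  b   0    0    1    1    1    1    2
  c   0    0    1    1    1    1    2
LCS length = dp[6][6] = 2

2


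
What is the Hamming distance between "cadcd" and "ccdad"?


Comparing "cadcd" and "ccdad" position by position:
  Position 0: 'c' vs 'c' => same
  Position 1: 'a' vs 'c' => differ
  Position 2: 'd' vs 'd' => same
  Position 3: 'c' vs 'a' => differ
  Position 4: 'd' vs 'd' => same
Total differences (Hamming distance): 2

2


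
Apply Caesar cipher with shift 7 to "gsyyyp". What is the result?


Caesar cipher: shift "gsyyyp" by 7
  'g' (pos 6) + 7 = pos 13 = 'n'
  's' (pos 18) + 7 = pos 25 = 'z'
  'y' (pos 24) + 7 = pos 5 = 'f'
  'y' (pos 24) + 7 = pos 5 = 'f'
  'y' (pos 24) + 7 = pos 5 = 'f'
  'p' (pos 15) + 7 = pos 22 = 'w'
Result: nzfffw

nzfffw


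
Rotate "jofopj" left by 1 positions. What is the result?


Input: "jofopj", rotate left by 1
First 1 characters: "j"
Remaining characters: "ofopj"
Concatenate remaining + first: "ofopj" + "j" = "ofopjj"

ofopjj


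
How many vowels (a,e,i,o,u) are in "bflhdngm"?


Input: bflhdngm
Checking each character:
  'b' at position 0: consonant
  'f' at position 1: consonant
  'l' at position 2: consonant
  'h' at position 3: consonant
  'd' at position 4: consonant
  'n' at position 5: consonant
  'g' at position 6: consonant
  'm' at position 7: consonant
Total vowels: 0

0


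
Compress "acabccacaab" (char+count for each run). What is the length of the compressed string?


Input: acabccacaab
Runs:
  'a' x 1 => "a1"
  'c' x 1 => "c1"
  'a' x 1 => "a1"
  'b' x 1 => "b1"
  'c' x 2 => "c2"
  'a' x 1 => "a1"
  'c' x 1 => "c1"
  'a' x 2 => "a2"
  'b' x 1 => "b1"
Compressed: "a1c1a1b1c2a1c1a2b1"
Compressed length: 18

18


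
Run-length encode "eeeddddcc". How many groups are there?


Input: eeeddddcc
Scanning for consecutive runs:
  Group 1: 'e' x 3 (positions 0-2)
  Group 2: 'd' x 4 (positions 3-6)
  Group 3: 'c' x 2 (positions 7-8)
Total groups: 3

3


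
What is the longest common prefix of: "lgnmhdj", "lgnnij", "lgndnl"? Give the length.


Words: lgnmhdj, lgnnij, lgndnl
  Position 0: all 'l' => match
  Position 1: all 'g' => match
  Position 2: all 'n' => match
  Position 3: ('m', 'n', 'd') => mismatch, stop
LCP = "lgn" (length 3)

3


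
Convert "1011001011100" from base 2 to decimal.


Input: "1011001011100" in base 2
Positional expansion:
  Digit '1' (value 1) x 2^12 = 4096
  Digit '0' (value 0) x 2^11 = 0
  Digit '1' (value 1) x 2^10 = 1024
  Digit '1' (value 1) x 2^9 = 512
  Digit '0' (value 0) x 2^8 = 0
  Digit '0' (value 0) x 2^7 = 0
  Digit '1' (value 1) x 2^6 = 64
  Digit '0' (value 0) x 2^5 = 0
  Digit '1' (value 1) x 2^4 = 16
  Digit '1' (value 1) x 2^3 = 8
  Digit '1' (value 1) x 2^2 = 4
  Digit '0' (value 0) x 2^1 = 0
  Digit '0' (value 0) x 2^0 = 0
Sum = 5724

5724


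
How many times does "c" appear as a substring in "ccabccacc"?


Searching for "c" in "ccabccacc"
Scanning each position:
  Position 0: "c" => MATCH
  Position 1: "c" => MATCH
  Position 2: "a" => no
  Position 3: "b" => no
  Position 4: "c" => MATCH
  Position 5: "c" => MATCH
  Position 6: "a" => no
  Position 7: "c" => MATCH
  Position 8: "c" => MATCH
Total occurrences: 6

6


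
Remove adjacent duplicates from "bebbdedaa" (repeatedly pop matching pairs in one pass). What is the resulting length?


Input: bebbdedaa
Stack-based adjacent duplicate removal:
  Read 'b': push. Stack: b
  Read 'e': push. Stack: be
  Read 'b': push. Stack: beb
  Read 'b': matches stack top 'b' => pop. Stack: be
  Read 'd': push. Stack: bed
  Read 'e': push. Stack: bede
  Read 'd': push. Stack: beded
  Read 'a': push. Stack: bededa
  Read 'a': matches stack top 'a' => pop. Stack: beded
Final stack: "beded" (length 5)

5


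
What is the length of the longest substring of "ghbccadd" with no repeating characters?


Input: "ghbccadd"
Sliding window (track last position of each char):
  Position 0 ('g'): window [0,0] length 1 -- new best
  Position 1 ('h'): window [0,1] length 2 -- new best
  Position 2 ('b'): window [0,2] length 3 -- new best
  Position 3 ('c'): window [0,3] length 4 -- new best
  Position 4 ('c'): repeat (last at 3), move window start to 4
  Position 4 ('c'): window [4,4] length 1
  Position 5 ('a'): window [4,5] length 2
  Position 6 ('d'): window [4,6] length 3
  Position 7 ('d'): repeat (last at 6), move window start to 7
  Position 7 ('d'): window [7,7] length 1
Longest substring with no repeats: "ghbc" with length 4

4


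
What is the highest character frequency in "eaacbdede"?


Input: eaacbdede
Character counts:
  'a': 2
  'b': 1
  'c': 1
  'd': 2
  'e': 3
Maximum frequency: 3

3


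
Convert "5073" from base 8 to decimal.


Input: "5073" in base 8
Positional expansion:
  Digit '5' (value 5) x 8^3 = 2560
  Digit '0' (value 0) x 8^2 = 0
  Digit '7' (value 7) x 8^1 = 56
  Digit '3' (value 3) x 8^0 = 3
Sum = 2619

2619


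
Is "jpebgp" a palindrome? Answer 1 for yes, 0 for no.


Input: jpebgp
Reversed: pgbepj
  Compare pos 0 ('j') with pos 5 ('p'): MISMATCH
  Compare pos 1 ('p') with pos 4 ('g'): MISMATCH
  Compare pos 2 ('e') with pos 3 ('b'): MISMATCH
Result: not a palindrome

0


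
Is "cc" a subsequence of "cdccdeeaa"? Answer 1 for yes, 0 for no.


Check if "cc" is a subsequence of "cdccdeeaa"
Greedy scan:
  Position 0 ('c'): matches sub[0] = 'c'
  Position 1 ('d'): no match needed
  Position 2 ('c'): matches sub[1] = 'c'
  Position 3 ('c'): no match needed
  Position 4 ('d'): no match needed
  Position 5 ('e'): no match needed
  Position 6 ('e'): no match needed
  Position 7 ('a'): no match needed
  Position 8 ('a'): no match needed
All 2 characters matched => is a subsequence

1


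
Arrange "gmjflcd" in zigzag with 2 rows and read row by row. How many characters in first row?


Zigzag "gmjflcd" into 2 rows:
Placing characters:
  'g' => row 0
  'm' => row 1
  'j' => row 0
  'f' => row 1
  'l' => row 0
  'c' => row 1
  'd' => row 0
Rows:
  Row 0: "gjld"
  Row 1: "mfc"
First row length: 4

4


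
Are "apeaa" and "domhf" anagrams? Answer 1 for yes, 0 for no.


Strings: "apeaa", "domhf"
Sorted first:  aaaep
Sorted second: dfhmo
Differ at position 0: 'a' vs 'd' => not anagrams

0


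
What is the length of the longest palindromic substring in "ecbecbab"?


Input: "ecbecbab"
Checking substrings for palindromes:
  [5:8] "bab" (len 3) => palindrome
Longest palindromic substring: "bab" with length 3

3


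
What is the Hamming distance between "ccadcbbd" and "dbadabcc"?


Comparing "ccadcbbd" and "dbadabcc" position by position:
  Position 0: 'c' vs 'd' => differ
  Position 1: 'c' vs 'b' => differ
  Position 2: 'a' vs 'a' => same
  Position 3: 'd' vs 'd' => same
  Position 4: 'c' vs 'a' => differ
  Position 5: 'b' vs 'b' => same
  Position 6: 'b' vs 'c' => differ
  Position 7: 'd' vs 'c' => differ
Total differences (Hamming distance): 5

5


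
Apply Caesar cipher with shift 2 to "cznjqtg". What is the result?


Caesar cipher: shift "cznjqtg" by 2
  'c' (pos 2) + 2 = pos 4 = 'e'
  'z' (pos 25) + 2 = pos 1 = 'b'
  'n' (pos 13) + 2 = pos 15 = 'p'
  'j' (pos 9) + 2 = pos 11 = 'l'
  'q' (pos 16) + 2 = pos 18 = 's'
  't' (pos 19) + 2 = pos 21 = 'v'
  'g' (pos 6) + 2 = pos 8 = 'i'
Result: ebplsvi

ebplsvi


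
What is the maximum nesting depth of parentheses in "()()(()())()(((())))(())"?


Input: "()()(()())()(((())))(())"
Tracking depth:
  Position 0 '(': depth becomes 1
  Position 1 ')': depth becomes 0
  Position 2 '(': depth becomes 1
  Position 3 ')': depth becomes 0
  Position 4 '(': depth becomes 1
  Position 5 '(': depth becomes 2
  Position 6 ')': depth becomes 1
  Position 7 '(': depth becomes 2
  Position 8 ')': depth becomes 1
  Position 9 ')': depth becomes 0
  Position 10 '(': depth becomes 1
  Position 11 ')': depth becomes 0
  Position 12 '(': depth becomes 1
  Position 13 '(': depth becomes 2
  Position 14 '(': depth becomes 3
  Position 15 '(': depth becomes 4
  Position 16 ')': depth becomes 3
  Position 17 ')': depth becomes 2
  Position 18 ')': depth becomes 1
  Position 19 ')': depth becomes 0
  Position 20 '(': depth becomes 1
  Position 21 '(': depth becomes 2
  Position 22 ')': depth becomes 1
  Position 23 ')': depth becomes 0
Maximum depth reached: 4

4


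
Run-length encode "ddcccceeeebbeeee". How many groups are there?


Input: ddcccceeeebbeeee
Scanning for consecutive runs:
  Group 1: 'd' x 2 (positions 0-1)
  Group 2: 'c' x 4 (positions 2-5)
  Group 3: 'e' x 4 (positions 6-9)
  Group 4: 'b' x 2 (positions 10-11)
  Group 5: 'e' x 4 (positions 12-15)
Total groups: 5

5


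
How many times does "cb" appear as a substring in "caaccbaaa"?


Searching for "cb" in "caaccbaaa"
Scanning each position:
  Position 0: "ca" => no
  Position 1: "aa" => no
  Position 2: "ac" => no
  Position 3: "cc" => no
  Position 4: "cb" => MATCH
  Position 5: "ba" => no
  Position 6: "aa" => no
  Position 7: "aa" => no
Total occurrences: 1

1


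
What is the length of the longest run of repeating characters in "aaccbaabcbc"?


Input: "aaccbaabcbc"
Scanning for longest run:
  Position 1 ('a'): continues run of 'a', length=2
  Position 2 ('c'): new char, reset run to 1
  Position 3 ('c'): continues run of 'c', length=2
  Position 4 ('b'): new char, reset run to 1
  Position 5 ('a'): new char, reset run to 1
  Position 6 ('a'): continues run of 'a', length=2
  Position 7 ('b'): new char, reset run to 1
  Position 8 ('c'): new char, reset run to 1
  Position 9 ('b'): new char, reset run to 1
  Position 10 ('c'): new char, reset run to 1
Longest run: 'a' with length 2

2


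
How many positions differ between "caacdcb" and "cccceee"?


Comparing "caacdcb" and "cccceee" position by position:
  Position 0: 'c' vs 'c' => same
  Position 1: 'a' vs 'c' => DIFFER
  Position 2: 'a' vs 'c' => DIFFER
  Position 3: 'c' vs 'c' => same
  Position 4: 'd' vs 'e' => DIFFER
  Position 5: 'c' vs 'e' => DIFFER
  Position 6: 'b' vs 'e' => DIFFER
Positions that differ: 5

5


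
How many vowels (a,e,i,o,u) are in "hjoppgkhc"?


Input: hjoppgkhc
Checking each character:
  'h' at position 0: consonant
  'j' at position 1: consonant
  'o' at position 2: vowel (running total: 1)
  'p' at position 3: consonant
  'p' at position 4: consonant
  'g' at position 5: consonant
  'k' at position 6: consonant
  'h' at position 7: consonant
  'c' at position 8: consonant
Total vowels: 1

1
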